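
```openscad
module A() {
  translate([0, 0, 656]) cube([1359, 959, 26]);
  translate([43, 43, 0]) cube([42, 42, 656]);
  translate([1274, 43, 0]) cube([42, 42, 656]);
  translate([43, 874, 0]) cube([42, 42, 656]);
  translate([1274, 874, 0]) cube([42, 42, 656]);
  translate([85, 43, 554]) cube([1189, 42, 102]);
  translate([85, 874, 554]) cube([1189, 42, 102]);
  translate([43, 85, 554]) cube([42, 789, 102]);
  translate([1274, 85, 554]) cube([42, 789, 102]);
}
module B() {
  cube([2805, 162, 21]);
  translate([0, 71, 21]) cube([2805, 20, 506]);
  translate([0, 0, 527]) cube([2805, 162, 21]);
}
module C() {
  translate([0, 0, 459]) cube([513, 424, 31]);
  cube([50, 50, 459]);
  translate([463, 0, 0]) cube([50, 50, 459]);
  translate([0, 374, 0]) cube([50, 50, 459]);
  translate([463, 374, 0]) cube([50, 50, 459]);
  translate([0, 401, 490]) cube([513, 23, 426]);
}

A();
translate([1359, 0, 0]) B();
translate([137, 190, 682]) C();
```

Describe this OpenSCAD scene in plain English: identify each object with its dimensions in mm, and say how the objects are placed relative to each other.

A is a table with a 1359×959 mm rectangular top, 26 mm thick, top surface at z = 682 mm, supported by four 42×42 mm square legs, each inset 43 mm from the nearest pair of top edges, running from the floor. Four apron rails, 42 mm thick and 102 mm tall, run between adjacent legs with their top edges flush with the underside of the top and their outer faces flush with the legs' outer faces.

B is an I-beam lying along x, 2805 mm long. Overall section height 548 mm. Two flanges 162 mm wide (y) and 21 mm thick, one on the floor and one at the top; a web 20 mm thick runs between them, centred on the flange width.

C is a chair. The seat is a 513×424×31 mm slab with its top at z = 490 mm, on four 50×50 mm corner legs (flush with the seat edges, standing on z = 0). A flat backrest 23 mm thick, 426 mm tall, spans the full seat width and rises from the seat top along its +y edge, rear face flush with the rear of the seat.

The I-beam is against the table's +x side, with their −y faces flush. The chair is on top of the table.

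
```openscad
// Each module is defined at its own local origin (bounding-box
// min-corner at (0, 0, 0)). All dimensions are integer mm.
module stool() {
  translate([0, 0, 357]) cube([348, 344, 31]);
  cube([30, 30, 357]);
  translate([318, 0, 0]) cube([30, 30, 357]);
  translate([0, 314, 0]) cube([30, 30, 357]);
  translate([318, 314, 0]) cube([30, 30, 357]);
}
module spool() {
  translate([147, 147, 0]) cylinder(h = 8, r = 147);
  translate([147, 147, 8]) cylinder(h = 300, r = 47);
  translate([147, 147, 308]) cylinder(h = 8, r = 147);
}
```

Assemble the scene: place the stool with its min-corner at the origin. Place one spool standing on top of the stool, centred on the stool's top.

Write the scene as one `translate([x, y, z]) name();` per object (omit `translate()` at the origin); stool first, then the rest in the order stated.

stool();
translate([27, 25, 388]) spool();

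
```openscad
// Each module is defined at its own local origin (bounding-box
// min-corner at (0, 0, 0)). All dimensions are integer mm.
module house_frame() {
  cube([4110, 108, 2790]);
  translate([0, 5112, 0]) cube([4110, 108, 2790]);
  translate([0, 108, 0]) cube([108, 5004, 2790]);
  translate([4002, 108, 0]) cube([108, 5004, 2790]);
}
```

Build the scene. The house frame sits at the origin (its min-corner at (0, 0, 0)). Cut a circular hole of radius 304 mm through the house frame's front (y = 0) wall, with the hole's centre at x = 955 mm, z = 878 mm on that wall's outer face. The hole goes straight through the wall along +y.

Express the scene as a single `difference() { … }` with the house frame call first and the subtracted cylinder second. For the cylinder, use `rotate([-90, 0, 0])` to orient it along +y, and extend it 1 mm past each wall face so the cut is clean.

difference() {
  house_frame();
  translate([955, -1, 878]) rotate([-90, 0, 0]) cylinder(h = 110, r = 304);
}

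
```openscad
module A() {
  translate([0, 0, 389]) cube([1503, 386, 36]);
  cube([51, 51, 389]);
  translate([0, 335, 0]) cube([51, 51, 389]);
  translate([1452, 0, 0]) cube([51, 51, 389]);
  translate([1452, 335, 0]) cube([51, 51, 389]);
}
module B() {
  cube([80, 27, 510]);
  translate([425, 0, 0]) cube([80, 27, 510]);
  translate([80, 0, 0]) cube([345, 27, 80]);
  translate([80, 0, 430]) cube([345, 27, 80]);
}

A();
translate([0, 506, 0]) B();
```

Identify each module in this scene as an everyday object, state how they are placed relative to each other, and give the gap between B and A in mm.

The picture frame's nearest face is 120 mm from the bench's +y face.

A is a bench. B is a picture frame. The picture frame is on the floor beside the bench on its +y side. The gap between the picture frame and the bench is 120 mm.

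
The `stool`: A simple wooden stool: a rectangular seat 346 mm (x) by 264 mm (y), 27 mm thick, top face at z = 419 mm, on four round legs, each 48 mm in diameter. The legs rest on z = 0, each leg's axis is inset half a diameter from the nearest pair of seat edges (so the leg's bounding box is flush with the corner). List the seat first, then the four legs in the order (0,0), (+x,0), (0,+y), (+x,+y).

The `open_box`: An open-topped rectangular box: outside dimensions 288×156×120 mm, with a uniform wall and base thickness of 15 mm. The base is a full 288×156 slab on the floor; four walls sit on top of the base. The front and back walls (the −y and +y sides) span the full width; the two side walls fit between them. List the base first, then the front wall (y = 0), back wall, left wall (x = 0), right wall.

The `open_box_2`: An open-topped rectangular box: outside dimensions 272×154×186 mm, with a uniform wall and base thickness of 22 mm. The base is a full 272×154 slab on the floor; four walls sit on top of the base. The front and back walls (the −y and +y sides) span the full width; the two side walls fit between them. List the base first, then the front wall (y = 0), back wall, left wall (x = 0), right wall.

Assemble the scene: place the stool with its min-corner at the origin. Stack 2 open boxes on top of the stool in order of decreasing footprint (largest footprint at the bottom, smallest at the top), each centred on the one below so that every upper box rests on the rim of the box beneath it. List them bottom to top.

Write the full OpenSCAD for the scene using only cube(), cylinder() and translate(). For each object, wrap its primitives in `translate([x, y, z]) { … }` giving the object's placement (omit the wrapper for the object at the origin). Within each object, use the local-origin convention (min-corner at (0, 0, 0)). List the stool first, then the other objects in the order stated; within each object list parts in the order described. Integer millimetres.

translate([0, 0, 392]) cube([346, 264, 27]);
translate([24, 24, 0]) cylinder(h = 392, r = 24);
translate([322, 24, 0]) cylinder(h = 392, r = 24);
translate([24, 240, 0]) cylinder(h = 392, r = 24);
translate([322, 240, 0]) cylinder(h = 392, r = 24);
translate([29, 54, 419]) {
  cube([288, 156, 15]);
  translate([0, 0, 15]) cube([288, 15, 105]);
  translate([0, 141, 15]) cube([288, 15, 105]);
  translate([0, 15, 15]) cube([15, 126, 105]);
  translate([273, 15, 15]) cube([15, 126, 105]);
}
translate([37, 55, 539]) {
  cube([272, 154, 22]);
  translate([0, 0, 22]) cube([272, 22, 164]);
  translate([0, 132, 22]) cube([272, 22, 164]);
  translate([0, 22, 22]) cube([22, 110, 164]);
  translate([250, 22, 22]) cube([22, 110, 164]);
}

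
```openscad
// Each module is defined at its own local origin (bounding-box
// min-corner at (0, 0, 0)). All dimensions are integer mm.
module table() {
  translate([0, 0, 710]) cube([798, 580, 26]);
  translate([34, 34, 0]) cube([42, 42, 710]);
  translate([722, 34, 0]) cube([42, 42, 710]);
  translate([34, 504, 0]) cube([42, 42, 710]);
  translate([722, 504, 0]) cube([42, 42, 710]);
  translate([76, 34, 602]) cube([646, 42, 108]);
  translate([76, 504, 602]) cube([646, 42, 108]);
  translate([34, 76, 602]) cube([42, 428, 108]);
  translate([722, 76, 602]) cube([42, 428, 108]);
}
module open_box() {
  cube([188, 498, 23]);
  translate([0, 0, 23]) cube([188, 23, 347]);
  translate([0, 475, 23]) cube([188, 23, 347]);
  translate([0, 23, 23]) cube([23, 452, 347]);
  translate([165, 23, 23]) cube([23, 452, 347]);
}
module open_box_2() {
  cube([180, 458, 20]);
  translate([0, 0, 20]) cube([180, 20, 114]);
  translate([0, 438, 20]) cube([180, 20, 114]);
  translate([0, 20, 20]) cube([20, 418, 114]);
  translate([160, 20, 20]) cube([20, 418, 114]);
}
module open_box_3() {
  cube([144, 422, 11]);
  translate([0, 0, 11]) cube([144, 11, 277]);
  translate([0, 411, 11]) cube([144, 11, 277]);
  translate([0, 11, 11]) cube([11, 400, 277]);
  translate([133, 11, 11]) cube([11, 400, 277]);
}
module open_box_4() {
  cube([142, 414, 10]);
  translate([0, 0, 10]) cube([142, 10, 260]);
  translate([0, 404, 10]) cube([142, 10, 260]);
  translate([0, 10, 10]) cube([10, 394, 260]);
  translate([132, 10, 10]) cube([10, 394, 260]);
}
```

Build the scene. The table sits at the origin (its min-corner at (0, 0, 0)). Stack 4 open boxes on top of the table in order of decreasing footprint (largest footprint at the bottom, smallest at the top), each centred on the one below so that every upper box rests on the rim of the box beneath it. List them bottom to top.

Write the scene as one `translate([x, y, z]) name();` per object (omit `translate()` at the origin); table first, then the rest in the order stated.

table();
translate([305, 41, 736]) open_box();
translate([309, 61, 1106]) open_box_2();
translate([327, 79, 1240]) open_box_3();
translate([328, 83, 1528]) open_box_4();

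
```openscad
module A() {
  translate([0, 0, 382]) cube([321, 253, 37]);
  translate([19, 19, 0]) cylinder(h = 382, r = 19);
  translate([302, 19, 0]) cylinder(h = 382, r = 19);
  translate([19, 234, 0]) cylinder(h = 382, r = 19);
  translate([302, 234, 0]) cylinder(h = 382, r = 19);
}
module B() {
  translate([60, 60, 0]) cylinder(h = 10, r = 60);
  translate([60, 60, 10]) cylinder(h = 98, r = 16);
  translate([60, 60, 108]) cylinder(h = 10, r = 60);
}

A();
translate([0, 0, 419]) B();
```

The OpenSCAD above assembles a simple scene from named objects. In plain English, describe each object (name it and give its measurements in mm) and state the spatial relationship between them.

A is a four-legged stool. The seat is a 321×253×37 mm slab whose top surface is at z = 419 mm; four round legs, each 38 mm in diameter, run from the floor (z = 0) to the underside of the seat, each leg's axis is inset half a diameter from the nearest pair of seat edges (so the leg's bounding box is flush with the corner).

B is a spool: two coaxial disc flanges of radius 60 mm and thickness 10 mm, joined by a core cylinder of radius 16 mm and height 98 mm. The lower flange rests on z = 0 and the three cylinders share a vertical axis.

The spool is on top of the stool.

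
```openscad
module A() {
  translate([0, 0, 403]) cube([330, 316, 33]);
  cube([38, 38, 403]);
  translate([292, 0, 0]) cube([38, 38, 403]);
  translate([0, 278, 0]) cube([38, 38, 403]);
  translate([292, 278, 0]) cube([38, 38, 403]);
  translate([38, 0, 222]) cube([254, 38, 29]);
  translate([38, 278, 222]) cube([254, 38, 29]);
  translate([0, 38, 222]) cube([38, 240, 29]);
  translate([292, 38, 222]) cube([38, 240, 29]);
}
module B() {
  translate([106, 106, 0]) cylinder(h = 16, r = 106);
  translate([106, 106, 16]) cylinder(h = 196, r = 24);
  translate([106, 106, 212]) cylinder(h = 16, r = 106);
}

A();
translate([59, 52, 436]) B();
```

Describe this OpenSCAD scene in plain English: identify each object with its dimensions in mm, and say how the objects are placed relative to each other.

A is a four-legged stool. The seat is a 330×316×33 mm slab whose top surface is at z = 436 mm; four square legs, each 38×38 mm in cross-section, run from the floor (z = 0) to the underside of the seat, each flush with a corner of the seat. Four stretchers, 38 mm wide and 29 mm tall, connect adjacent legs with their undersides at z = 222 mm, each running between the inner faces of the legs it joins and aligned with the legs' outer faces on the other axis.

B is a spool: two coaxial disc flanges of radius 106 mm and thickness 16 mm, joined by a core cylinder of radius 24 mm and height 196 mm. The lower flange rests on z = 0 and the three cylinders share a vertical axis.

The spool is on top of the stool, centred.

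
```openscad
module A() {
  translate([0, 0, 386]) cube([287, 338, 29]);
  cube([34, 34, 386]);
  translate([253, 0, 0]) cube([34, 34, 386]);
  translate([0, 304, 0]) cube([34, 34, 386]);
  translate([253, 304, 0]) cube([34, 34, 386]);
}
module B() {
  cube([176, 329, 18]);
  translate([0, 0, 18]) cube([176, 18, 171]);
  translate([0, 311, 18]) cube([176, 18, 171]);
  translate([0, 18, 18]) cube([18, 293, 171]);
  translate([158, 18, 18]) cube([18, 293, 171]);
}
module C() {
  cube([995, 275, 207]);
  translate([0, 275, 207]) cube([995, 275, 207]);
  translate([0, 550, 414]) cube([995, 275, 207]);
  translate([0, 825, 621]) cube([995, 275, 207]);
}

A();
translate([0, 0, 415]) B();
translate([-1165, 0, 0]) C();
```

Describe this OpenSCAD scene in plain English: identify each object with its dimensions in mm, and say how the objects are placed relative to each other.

A is a four-legged stool. The seat is 287×338 mm, 29 mm thick, top at z = 415 mm. It stands on four square legs, each 34×34 mm in cross-section, from z = 0 to the seat underside, each flush with a corner of the seat.

B is an open-topped rectangular box: outside dimensions 176×329×189 mm, with a uniform wall and base thickness of 18 mm. The base is a full 176×329 slab on the floor; four walls sit on top of the base. The front and back walls (the −y and +y sides) span the full width; the two side walls fit between them.

C is a straight staircase of 4 solid steps. Each step is 995 mm wide (x), 275 mm deep (y, the going) and 207 mm tall (the rise). The first step rests on the floor; each subsequent step sits one going further in +y and one rise higher in +z, directly behind and above the previous step with no overlap.

The open box is on top of the stool. The staircase is on the floor beside the stool on its −x side.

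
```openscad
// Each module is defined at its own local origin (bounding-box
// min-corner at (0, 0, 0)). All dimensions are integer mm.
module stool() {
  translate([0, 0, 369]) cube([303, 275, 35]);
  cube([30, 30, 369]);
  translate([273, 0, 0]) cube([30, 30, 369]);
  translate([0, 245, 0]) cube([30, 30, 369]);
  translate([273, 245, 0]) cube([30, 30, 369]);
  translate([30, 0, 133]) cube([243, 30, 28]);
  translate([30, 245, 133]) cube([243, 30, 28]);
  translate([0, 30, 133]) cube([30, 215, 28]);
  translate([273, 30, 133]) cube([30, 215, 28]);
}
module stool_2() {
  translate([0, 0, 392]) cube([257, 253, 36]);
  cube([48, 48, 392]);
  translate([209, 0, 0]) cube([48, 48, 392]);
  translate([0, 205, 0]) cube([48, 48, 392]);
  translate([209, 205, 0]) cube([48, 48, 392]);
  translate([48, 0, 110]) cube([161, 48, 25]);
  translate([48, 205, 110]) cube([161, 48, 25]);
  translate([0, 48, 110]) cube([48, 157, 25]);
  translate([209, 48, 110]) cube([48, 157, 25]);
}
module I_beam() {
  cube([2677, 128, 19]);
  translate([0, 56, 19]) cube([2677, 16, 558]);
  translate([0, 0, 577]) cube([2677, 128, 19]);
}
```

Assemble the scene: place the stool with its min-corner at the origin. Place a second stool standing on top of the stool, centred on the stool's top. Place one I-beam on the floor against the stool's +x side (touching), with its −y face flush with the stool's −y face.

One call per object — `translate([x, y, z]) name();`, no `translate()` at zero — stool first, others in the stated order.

stool();
translate([23, 11, 404]) stool_2();
translate([303, 0, 0]) I_beam();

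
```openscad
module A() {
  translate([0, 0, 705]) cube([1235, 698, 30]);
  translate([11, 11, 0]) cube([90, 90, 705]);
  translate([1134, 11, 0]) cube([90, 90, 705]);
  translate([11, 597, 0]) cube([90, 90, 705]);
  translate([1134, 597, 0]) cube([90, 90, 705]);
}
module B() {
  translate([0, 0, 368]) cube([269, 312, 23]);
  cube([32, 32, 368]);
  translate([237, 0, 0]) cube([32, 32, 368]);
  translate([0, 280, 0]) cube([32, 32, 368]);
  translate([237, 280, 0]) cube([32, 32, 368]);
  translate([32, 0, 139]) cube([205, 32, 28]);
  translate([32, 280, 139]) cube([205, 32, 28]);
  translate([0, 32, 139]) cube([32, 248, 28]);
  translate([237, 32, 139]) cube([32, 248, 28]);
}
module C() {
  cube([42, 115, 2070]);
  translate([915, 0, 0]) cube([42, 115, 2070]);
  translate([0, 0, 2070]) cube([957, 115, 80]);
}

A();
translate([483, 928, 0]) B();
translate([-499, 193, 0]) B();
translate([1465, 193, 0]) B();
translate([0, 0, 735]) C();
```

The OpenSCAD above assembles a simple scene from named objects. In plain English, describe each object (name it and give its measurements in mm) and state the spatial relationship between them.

A is a table with a 1235×698 mm rectangular top, 30 mm thick, top surface at z = 735 mm, supported by four 90×90 mm square legs, each inset 11 mm from the nearest pair of top edges, running from the floor.

B is a four-legged stool. The seat is 269×312 mm, 23 mm thick, top at z = 391 mm. It stands on four square legs, each 32×32 mm in cross-section, from z = 0 to the seat underside, each flush with a corner of the seat. Four stretchers, 32 mm wide and 28 mm tall, connect adjacent legs with their undersides at z = 139 mm, each running between the inner faces of the legs it joins and aligned with the legs' outer faces on the other axis.

C is a door frame. The clear opening is 873 mm wide and 2070 mm high. Two 42 mm wide jambs, 115 mm deep, stand either side of the opening from the floor to the top of the opening. A 80 mm thick head sits across the top of both jambs, spanning the full outside width of the frame.

Three stools sit around the table at the +y, −x, +x sides. The door frame is on top of the table.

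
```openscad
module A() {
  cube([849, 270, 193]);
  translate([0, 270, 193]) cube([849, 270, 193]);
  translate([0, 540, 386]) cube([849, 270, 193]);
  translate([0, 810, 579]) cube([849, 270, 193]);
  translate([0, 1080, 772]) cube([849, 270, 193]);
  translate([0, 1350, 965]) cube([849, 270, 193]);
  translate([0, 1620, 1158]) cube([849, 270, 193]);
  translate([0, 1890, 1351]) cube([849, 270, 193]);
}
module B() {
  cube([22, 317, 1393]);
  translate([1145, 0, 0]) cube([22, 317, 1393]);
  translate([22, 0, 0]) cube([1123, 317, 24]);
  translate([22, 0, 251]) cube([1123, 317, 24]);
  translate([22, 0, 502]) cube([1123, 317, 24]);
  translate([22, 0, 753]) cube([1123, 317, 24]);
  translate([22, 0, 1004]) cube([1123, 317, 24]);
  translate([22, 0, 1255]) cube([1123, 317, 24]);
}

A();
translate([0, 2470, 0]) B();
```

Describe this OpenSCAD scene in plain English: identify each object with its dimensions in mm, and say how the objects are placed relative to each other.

A is a straight staircase of 8 solid steps. Each step is 849 mm wide (x), 270 mm deep (y, the going) and 193 mm tall (the rise). The first step rests on the floor; each subsequent step sits one going further in +y and one rise higher in +z, directly behind and above the previous step with no overlap.

B is a bookshelf 1167 mm wide overall, 317 mm deep and 1393 mm tall. The two sides are 22 mm thick vertical panels. 6 horizontal shelves of 24 mm thickness span between the inner faces of the sides; the lowest shelf sits on the floor and shelves are stacked with a clear vertical gap of 227 mm between each pair.

The bookshelf is on the floor beside the staircase on its +y side.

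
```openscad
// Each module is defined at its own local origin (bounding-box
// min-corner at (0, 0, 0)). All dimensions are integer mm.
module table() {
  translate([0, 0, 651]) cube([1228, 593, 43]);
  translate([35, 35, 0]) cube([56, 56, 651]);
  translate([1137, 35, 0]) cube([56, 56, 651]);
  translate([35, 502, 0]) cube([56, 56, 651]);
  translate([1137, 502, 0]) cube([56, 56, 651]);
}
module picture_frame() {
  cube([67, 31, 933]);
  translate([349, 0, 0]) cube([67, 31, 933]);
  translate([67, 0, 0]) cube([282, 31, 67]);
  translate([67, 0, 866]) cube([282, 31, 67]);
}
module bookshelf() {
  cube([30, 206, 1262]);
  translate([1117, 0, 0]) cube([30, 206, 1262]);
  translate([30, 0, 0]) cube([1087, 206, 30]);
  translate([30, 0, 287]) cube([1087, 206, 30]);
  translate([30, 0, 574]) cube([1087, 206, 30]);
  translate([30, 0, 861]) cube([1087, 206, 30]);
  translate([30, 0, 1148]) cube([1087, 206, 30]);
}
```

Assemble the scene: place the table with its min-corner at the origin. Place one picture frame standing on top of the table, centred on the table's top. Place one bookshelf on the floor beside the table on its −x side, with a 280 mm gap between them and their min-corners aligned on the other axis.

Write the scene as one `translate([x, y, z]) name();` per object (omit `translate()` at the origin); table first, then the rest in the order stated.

table();
translate([406, 281, 694]) picture_frame();
translate([-1427, 0, 0]) bookshelf();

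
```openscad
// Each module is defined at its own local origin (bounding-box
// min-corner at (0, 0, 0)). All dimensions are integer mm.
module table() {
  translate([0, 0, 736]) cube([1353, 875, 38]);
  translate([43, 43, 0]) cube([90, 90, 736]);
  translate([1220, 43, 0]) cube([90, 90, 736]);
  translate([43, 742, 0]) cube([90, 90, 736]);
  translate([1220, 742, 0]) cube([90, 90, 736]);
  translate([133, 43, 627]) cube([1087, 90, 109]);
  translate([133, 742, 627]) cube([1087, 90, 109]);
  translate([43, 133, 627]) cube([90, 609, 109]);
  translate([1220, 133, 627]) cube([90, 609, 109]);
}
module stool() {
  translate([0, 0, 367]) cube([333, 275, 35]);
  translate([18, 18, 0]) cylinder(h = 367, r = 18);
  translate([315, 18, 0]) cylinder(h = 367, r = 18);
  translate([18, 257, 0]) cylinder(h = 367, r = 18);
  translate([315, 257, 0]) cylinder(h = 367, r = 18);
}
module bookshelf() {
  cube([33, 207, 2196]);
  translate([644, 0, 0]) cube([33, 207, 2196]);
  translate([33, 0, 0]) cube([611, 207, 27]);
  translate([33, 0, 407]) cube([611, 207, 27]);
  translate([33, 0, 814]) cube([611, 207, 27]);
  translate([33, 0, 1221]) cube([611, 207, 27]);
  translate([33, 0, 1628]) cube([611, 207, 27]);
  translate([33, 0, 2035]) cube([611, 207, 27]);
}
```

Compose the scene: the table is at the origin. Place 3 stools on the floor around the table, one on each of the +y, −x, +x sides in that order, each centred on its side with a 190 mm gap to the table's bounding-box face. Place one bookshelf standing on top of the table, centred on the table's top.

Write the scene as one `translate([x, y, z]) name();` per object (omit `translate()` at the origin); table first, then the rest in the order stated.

table();
translate([510, 1065, 0]) stool();
translate([-523, 300, 0]) stool();
translate([1543, 300, 0]) stool();
translate([338, 334, 774]) bookshelf();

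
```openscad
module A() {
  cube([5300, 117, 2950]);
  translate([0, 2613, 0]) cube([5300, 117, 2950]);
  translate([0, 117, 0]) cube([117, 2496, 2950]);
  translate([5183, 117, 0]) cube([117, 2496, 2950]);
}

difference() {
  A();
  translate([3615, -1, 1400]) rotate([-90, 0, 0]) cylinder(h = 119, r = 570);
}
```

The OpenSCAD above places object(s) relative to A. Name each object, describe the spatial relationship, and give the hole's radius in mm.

A is a house frame. The house frame has a circular hole through its front wall. The hole's radius is 570 mm.

The subtracted cylinder has r = 570 mm.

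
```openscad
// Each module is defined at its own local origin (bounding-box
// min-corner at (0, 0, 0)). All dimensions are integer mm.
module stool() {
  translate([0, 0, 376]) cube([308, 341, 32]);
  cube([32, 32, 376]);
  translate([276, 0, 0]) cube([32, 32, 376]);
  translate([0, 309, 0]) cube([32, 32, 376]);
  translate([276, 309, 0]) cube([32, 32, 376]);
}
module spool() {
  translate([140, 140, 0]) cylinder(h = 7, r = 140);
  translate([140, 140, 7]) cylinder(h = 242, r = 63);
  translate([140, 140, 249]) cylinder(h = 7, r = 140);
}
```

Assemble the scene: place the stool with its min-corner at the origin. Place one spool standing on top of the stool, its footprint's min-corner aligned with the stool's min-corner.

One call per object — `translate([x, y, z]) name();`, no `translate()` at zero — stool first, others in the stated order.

stool();
translate([0, 0, 408]) spool();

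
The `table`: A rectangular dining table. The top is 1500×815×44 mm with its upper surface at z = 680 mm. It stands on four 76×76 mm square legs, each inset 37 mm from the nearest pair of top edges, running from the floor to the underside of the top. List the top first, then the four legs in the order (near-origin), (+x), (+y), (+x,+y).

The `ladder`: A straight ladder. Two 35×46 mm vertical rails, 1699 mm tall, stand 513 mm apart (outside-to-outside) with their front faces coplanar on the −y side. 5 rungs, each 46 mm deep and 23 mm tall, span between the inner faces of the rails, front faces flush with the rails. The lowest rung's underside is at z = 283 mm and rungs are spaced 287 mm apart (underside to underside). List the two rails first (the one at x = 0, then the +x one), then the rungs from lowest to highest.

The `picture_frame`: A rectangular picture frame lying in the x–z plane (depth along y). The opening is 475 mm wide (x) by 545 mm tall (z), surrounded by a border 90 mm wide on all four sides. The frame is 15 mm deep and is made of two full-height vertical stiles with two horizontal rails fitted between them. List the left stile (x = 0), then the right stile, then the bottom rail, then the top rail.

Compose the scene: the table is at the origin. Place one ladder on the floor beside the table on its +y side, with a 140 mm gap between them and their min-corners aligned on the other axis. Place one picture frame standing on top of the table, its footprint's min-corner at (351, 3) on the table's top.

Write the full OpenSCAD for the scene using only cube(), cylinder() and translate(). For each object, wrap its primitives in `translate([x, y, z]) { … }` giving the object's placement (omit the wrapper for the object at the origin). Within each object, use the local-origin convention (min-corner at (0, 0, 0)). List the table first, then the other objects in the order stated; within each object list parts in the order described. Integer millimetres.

translate([0, 0, 636]) cube([1500, 815, 44]);
translate([37, 37, 0]) cube([76, 76, 636]);
translate([1387, 37, 0]) cube([76, 76, 636]);
translate([37, 702, 0]) cube([76, 76, 636]);
translate([1387, 702, 0]) cube([76, 76, 636]);
translate([0, 955, 0]) {
  cube([35, 46, 1699]);
  translate([478, 0, 0]) cube([35, 46, 1699]);
  translate([35, 0, 283]) cube([443, 46, 23]);
  translate([35, 0, 570]) cube([443, 46, 23]);
  translate([35, 0, 857]) cube([443, 46, 23]);
  translate([35, 0, 1144]) cube([443, 46, 23]);
  translate([35, 0, 1431]) cube([443, 46, 23]);
}
translate([351, 3, 680]) {
  cube([90, 15, 725]);
  translate([565, 0, 0]) cube([90, 15, 725]);
  translate([90, 0, 0]) cube([475, 15, 90]);
  translate([90, 0, 635]) cube([475, 15, 90]);
}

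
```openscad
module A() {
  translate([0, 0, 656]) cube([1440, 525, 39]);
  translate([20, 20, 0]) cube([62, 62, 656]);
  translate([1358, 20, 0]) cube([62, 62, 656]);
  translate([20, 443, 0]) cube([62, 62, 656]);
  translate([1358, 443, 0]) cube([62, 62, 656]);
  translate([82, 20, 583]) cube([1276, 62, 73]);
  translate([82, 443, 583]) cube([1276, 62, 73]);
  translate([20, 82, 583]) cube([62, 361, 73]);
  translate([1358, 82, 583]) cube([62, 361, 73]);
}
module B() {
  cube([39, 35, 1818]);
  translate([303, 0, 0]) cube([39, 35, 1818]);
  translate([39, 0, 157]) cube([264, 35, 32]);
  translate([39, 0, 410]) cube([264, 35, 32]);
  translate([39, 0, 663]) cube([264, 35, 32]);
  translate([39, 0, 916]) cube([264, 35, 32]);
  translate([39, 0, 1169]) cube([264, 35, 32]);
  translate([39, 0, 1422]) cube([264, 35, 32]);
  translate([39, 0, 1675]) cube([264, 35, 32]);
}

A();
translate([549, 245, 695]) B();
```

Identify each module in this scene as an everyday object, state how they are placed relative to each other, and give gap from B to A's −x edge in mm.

A is a table. B is a ladder. The ladder is on top of the table, centred. The gap from the ladder to the table's −x edge is 549 mm.

The ladder's min-x is at 549; the table's min-x is 0; gap = 549 mm.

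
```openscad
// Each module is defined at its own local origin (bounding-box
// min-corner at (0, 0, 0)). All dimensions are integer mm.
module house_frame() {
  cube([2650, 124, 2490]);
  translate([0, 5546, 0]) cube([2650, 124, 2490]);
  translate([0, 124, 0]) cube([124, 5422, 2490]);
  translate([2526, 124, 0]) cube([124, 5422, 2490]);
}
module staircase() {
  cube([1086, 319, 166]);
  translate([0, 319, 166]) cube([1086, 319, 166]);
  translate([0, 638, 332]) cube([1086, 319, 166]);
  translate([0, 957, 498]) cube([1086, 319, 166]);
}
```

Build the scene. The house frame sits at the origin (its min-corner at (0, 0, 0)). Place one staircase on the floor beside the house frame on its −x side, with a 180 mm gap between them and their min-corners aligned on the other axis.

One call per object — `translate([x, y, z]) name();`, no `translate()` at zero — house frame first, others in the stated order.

house_frame();
translate([-1266, 0, 0]) staircase();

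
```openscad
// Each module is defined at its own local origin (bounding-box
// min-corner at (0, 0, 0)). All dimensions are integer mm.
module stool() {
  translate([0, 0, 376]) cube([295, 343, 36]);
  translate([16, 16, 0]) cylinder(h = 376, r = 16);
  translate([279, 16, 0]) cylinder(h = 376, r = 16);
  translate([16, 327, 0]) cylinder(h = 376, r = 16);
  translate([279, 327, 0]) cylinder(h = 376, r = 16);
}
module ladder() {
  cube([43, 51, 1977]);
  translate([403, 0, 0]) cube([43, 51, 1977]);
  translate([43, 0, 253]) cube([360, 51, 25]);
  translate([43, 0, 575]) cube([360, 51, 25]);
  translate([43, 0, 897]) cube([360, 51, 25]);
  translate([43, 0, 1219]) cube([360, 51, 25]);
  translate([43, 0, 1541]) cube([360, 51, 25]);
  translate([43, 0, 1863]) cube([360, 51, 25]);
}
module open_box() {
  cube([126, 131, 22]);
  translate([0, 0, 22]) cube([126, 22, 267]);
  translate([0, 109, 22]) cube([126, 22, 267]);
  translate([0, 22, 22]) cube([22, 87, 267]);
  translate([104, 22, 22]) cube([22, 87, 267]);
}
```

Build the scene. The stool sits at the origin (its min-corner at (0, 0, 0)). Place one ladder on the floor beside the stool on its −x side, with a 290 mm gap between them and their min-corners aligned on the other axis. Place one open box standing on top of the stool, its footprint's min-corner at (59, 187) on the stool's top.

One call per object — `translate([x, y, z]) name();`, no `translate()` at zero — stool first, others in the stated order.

stool();
translate([-736, 0, 0]) ladder();
translate([59, 187, 412]) open_box();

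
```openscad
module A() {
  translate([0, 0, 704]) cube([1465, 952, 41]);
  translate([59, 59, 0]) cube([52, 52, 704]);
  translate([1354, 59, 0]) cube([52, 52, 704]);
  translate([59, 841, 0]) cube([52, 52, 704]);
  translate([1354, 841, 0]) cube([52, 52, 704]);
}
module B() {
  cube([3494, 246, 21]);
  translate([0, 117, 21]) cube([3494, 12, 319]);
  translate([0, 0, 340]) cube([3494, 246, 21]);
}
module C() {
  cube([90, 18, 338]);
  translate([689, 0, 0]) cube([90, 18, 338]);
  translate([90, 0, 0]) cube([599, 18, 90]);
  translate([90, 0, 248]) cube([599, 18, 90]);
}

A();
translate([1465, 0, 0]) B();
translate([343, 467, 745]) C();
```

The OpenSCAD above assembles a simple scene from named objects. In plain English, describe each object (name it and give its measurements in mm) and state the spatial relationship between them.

A is a table: top 1465 mm (x) × 952 mm (y), 41 mm thick, upper face at z = 745 mm, on four 52×52 mm square legs, each inset 59 mm from the nearest pair of top edges, running from z = 0 to the bottom of the top.

B is an I-beam lying along x, 3494 mm long. Overall section height 361 mm. Two flanges 246 mm wide (y) and 21 mm thick, one on the floor and one at the top; a web 12 mm thick runs between them, centred on the flange width.

C is a picture frame with a 599×158 mm rectangular opening (x by z) and a uniform 90 mm border on every side. Frame depth is 18 mm along y. It is built from two vertical stiles running the full outside height and two horizontal rails spanning the gap between the stiles.

The I-beam is against the table's +x side, with their −y faces flush. The picture frame is on top of the table, centred.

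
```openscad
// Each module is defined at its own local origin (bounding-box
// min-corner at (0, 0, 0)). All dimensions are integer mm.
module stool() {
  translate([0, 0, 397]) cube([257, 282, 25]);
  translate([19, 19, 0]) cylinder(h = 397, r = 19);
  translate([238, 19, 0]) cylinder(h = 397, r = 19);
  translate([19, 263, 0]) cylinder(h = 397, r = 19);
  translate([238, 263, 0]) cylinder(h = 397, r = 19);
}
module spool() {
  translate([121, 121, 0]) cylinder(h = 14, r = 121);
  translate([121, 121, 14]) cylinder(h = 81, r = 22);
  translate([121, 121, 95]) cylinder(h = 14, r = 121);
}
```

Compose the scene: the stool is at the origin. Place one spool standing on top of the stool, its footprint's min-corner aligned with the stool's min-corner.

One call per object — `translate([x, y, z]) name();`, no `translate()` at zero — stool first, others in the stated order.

stool();
translate([0, 0, 422]) spool();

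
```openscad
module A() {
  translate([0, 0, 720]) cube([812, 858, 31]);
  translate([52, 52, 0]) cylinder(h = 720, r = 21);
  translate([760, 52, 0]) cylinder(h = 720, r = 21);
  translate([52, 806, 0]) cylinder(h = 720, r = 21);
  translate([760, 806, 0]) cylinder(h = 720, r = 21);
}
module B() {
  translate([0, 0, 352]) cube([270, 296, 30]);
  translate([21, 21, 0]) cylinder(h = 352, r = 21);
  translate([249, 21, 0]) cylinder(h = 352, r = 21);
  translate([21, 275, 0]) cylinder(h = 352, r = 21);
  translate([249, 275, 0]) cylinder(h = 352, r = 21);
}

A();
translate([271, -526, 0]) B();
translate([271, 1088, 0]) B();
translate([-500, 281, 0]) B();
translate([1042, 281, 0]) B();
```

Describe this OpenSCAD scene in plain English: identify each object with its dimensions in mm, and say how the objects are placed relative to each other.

A is a table with a 812×858 mm rectangular top, 31 mm thick, top surface at z = 751 mm, supported by four round legs of 42 mm diameter, each leg's bounding box inset 31 mm from the nearest pair of top edges, running from the floor.

B is a four-legged stool. The seat is 270×296 mm, 30 mm thick, top at z = 382 mm. It stands on four round legs, each 42 mm in diameter, from z = 0 to the seat underside, each leg's axis is inset half a diameter from the nearest pair of seat edges (so the leg's bounding box is flush with the corner).

Four stools sit around the table at the −y, +y, −x, +x sides.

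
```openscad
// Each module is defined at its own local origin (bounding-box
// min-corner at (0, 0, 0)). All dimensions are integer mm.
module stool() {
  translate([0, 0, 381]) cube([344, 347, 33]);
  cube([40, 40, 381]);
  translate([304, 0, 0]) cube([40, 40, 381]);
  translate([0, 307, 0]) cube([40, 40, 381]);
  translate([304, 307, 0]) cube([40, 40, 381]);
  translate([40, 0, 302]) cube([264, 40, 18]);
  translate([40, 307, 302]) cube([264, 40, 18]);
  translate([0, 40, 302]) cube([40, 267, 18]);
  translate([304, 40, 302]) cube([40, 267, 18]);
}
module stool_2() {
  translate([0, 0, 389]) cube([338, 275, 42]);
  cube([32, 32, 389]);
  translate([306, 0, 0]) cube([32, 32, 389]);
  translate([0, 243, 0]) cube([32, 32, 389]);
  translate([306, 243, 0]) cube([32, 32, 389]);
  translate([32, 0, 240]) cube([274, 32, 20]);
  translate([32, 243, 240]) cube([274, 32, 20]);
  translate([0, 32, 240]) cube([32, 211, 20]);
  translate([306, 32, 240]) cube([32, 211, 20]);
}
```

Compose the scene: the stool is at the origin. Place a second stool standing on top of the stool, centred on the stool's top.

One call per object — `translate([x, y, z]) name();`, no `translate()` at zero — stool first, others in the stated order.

stool();
translate([3, 36, 414]) stool_2();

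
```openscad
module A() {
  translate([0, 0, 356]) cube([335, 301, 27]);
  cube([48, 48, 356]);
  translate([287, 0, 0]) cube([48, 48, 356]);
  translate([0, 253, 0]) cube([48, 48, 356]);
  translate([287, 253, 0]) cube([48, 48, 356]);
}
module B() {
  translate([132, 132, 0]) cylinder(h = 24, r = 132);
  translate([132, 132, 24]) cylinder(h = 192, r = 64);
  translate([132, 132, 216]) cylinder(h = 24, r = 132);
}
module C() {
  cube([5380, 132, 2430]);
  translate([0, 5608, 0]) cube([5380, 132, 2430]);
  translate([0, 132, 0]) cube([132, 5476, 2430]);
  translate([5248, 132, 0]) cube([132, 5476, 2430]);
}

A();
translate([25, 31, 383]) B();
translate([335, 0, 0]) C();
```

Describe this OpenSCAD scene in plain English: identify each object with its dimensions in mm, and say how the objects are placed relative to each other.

A is a simple wooden stool: a rectangular seat 335 mm (x) by 301 mm (y), 27 mm thick, top face at z = 383 mm, on four square legs, each 48×48 mm in cross-section. The legs rest on z = 0, each flush with a corner of the seat.

B is a spool: two coaxial disc flanges of radius 132 mm and thickness 24 mm, joined by a core cylinder of radius 64 mm and height 192 mm. The lower flange rests on z = 0 and the three cylinders share a vertical axis.

C is the wall frame of a small rectangular building: four walls, each 2430 mm tall and 132 mm thick, enclosing a footprint 5380 mm (x) by 5740 mm (y) outside-to-outside, with no floor or roof. The front and back walls (the −y and +y sides) span the full width; the two side walls fit between them.

The spool is on top of the stool. The house frame is against the stool's +x side, with their −y faces flush.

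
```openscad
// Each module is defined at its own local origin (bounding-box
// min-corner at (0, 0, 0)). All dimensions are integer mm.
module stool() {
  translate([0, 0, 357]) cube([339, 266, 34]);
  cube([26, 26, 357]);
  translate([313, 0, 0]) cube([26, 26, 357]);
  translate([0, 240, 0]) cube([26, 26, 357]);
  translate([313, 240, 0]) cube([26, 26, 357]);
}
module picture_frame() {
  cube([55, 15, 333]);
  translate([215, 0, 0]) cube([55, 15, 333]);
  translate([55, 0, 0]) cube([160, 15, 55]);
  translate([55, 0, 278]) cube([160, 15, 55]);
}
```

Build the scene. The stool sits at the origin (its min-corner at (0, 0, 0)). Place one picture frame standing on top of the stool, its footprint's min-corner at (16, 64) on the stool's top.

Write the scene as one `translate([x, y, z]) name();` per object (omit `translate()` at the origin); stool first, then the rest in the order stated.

stool();
translate([16, 64, 391]) picture_frame();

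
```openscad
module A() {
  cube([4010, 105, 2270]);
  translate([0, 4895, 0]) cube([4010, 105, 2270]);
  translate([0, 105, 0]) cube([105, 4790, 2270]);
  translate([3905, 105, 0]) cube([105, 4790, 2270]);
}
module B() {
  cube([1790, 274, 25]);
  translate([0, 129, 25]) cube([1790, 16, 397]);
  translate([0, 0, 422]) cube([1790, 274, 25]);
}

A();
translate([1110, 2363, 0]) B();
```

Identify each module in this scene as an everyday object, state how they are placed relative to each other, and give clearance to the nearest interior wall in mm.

A is a house frame. B is an I-beam. The I-beam sits inside the house frame, centred. The clearance to the nearest interior wall is 1005 mm.

Clearances: x = 1005, y = 2258; minimum 1005 mm.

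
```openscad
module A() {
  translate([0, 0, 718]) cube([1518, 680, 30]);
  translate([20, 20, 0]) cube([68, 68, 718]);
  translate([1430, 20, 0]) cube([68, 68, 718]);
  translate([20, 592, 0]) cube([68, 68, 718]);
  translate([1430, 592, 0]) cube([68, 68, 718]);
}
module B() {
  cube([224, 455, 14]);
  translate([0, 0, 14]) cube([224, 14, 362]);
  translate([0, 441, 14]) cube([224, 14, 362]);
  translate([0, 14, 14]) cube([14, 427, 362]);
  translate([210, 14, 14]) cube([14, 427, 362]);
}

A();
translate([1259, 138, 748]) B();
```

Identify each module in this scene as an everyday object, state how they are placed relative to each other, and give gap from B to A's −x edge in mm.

The open box's min-x is at 1259; the table's min-x is 0; gap = 1259 mm.

A is a table. B is an open box. The open box is on top of the table. The gap from the open box to the table's −x edge is 1259 mm.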